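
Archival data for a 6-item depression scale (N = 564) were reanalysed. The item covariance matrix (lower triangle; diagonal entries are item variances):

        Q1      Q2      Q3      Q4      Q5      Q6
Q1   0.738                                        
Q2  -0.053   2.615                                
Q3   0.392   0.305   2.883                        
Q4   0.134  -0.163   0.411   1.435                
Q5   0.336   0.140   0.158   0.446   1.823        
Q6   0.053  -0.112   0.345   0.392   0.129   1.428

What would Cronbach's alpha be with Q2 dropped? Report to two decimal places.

α = 0.50

Remaining items: Q1, Q3, Q4, Q5, Q6 (k = 5).
sum of item variances = 0.738 + 2.883 + 1.435 + 1.823 + 1.428 = 8.307
total variance = 8.307 + 2 × 2.796 = 13.899
α (item deleted) = (5/4)·(1 − 8.307/13.899) = 0.50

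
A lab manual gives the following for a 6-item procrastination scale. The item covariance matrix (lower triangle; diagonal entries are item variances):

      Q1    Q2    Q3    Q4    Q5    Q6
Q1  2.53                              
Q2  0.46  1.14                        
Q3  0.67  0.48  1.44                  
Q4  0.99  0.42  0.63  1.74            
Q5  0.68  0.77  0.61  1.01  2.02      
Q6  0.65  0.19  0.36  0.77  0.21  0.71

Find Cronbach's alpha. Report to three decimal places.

Cronbach's alpha = 0.780

ΣVar(i) = 2.53 + 1.14 + 1.44 + 1.74 + 2.02 + 0.71 = 9.58
Σ_{i<j} σ_ij = 8.90
σ²_total = 9.58 + 2 × 8.90 = 27.38
α = (k/(k−1))·(1 − ΣVar(i)/σ²_total) = (6/5)·(1 − 9.58/27.38) = 0.780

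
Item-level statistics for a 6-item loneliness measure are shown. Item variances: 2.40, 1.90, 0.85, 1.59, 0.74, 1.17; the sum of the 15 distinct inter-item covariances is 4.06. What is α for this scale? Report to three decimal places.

Σσᵢ² = 2.40 + 1.90 + 0.85 + 1.59 + 0.74 + 1.17 = 8.65
Sum of distinct covariances = 4.06
Var(T) = Σσᵢ² + 2·Σcov = 8.65 + 2 × 4.06 = 16.77
α = (6/5)·(1 − 8.65/16.77) = 0.581

α = 0.581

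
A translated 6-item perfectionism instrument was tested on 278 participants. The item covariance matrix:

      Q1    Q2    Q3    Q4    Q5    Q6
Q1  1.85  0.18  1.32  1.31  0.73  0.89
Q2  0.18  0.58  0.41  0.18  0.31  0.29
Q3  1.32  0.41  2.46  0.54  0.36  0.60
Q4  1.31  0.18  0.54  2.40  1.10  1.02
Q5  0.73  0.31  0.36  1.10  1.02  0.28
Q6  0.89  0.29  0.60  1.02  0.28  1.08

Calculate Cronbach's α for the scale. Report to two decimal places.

Cronbach's α = 0.80

Σσᵢ² = 1.85 + 0.58 + 2.46 + 2.40 + 1.02 + 1.08 = 9.39
Sum of off-diagonal covariances = 9.52
σ²_T = 9.39 + 2 × 9.52 = 28.43
α = (k/(k−1))·(1 − Σσᵢ²/σ²_T) = (6/5)·(1 − 9.39/28.43) = 0.80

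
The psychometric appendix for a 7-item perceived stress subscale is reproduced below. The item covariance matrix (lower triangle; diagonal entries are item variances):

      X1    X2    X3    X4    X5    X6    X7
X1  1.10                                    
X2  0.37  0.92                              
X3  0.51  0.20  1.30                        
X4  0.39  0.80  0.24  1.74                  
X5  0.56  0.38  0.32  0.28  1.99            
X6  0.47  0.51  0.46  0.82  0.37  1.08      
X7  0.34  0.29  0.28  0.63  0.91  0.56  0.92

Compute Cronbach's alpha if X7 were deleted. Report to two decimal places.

Remaining items: X1, X2, X3, X4, X5, X6 (k = 6).
ΣVar(i) = 1.10 + 0.92 + 1.30 + 1.74 + 1.99 + 1.08 = 8.13
σ²_total = 8.13 + 2 × 6.68 = 21.49
α (item deleted) = (6/5)·(1 − 8.13/21.49) = 0.75

α = 0.75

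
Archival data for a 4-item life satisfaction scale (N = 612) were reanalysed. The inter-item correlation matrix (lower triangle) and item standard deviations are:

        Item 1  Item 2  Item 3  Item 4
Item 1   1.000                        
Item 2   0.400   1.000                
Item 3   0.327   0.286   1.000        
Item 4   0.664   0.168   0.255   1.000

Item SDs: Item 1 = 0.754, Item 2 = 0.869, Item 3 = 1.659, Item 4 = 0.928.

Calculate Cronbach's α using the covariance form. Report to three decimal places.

Σσ²ᵢ = 0.754² + 0.869² + 1.659² + 0.928² = 4.9371
Covariances σ_ij = r_ij · s_i · s_j:
  σ(Item 1,Item 2) = 0.400 × 0.754 × 0.869 = 0.2621
  σ(Item 1,Item 3) = 0.327 × 0.754 × 1.659 = 0.4090
  σ(Item 1,Item 4) = 0.664 × 0.754 × 0.928 = 0.4646
  σ(Item 2,Item 3) = 0.286 × 0.869 × 1.659 = 0.4123
  σ(Item 2,Item 4) = 0.168 × 0.869 × 0.928 = 0.1355
  σ(Item 3,Item 4) = 0.255 × 1.659 × 0.928 = 0.3926
σ²_T = Σσ²ᵢ + 2·Σσ_ij = 4.9371 + 2 × 2.0761 = 9.0893
α = (4/3)·(1 − 4.9371/9.0893) = 0.609

Cronbach's α = 0.609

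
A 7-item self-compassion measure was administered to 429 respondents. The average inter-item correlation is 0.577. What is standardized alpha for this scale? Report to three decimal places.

α = 0.905

Standardized α = k·r̄ / (1 + (k−1)·r̄) = 7 × 0.577 / (1 + 6 × 0.577)
  = 4.0390 / 4.4620 = 0.905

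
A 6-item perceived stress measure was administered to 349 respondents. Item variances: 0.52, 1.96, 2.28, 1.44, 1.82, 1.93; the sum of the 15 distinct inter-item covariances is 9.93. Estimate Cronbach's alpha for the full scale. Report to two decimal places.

sum of item variances = 0.52 + 1.96 + 2.28 + 1.44 + 1.82 + 1.93 = 9.95
Sum of distinct covariances = 9.93
σ²_T = sum of item variances + 2·Σcov = 9.95 + 2 × 9.93 = 29.81
α = (6/5)·(1 − 9.95/29.81) = 0.80

Cronbach's alpha = 0.80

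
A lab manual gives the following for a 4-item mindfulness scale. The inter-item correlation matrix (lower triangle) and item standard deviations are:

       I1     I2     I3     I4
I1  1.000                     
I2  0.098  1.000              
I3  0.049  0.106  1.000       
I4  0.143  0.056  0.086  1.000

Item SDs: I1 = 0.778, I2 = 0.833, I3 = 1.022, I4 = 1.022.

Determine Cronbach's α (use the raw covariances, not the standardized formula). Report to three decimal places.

α = 0.277

Σσ²ᵢ = 0.778² + 0.833² + 1.022² + 1.022² = 3.3881
Covariances σ_ij = r_ij · s_i · s_j:
  σ(I1,I2) = 0.098 × 0.778 × 0.833 = 0.0635
  σ(I1,I3) = 0.049 × 0.778 × 1.022 = 0.0390
  σ(I1,I4) = 0.143 × 0.778 × 1.022 = 0.1137
  σ(I2,I3) = 0.106 × 0.833 × 1.022 = 0.0902
  σ(I2,I4) = 0.056 × 0.833 × 1.022 = 0.0477
  σ(I3,I4) = 0.086 × 1.022 × 1.022 = 0.0898
σ²_T = Σσ²ᵢ + 2·Σσ_ij = 3.3881 + 2 × 0.4439 = 4.2759
α = (4/3)·(1 − 3.3881/4.2759) = 0.277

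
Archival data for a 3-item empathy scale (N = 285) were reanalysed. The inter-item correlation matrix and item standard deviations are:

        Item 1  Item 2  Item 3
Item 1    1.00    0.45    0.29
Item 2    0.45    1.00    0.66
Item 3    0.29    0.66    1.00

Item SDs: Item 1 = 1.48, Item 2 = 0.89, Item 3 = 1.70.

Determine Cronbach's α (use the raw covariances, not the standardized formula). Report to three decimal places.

Σσ²ᵢ = 1.48² + 0.89² + 1.70² = 5.8725
Covariances σ_ij = r_ij · s_i · s_j:
  σ(Item 1,Item 2) = 0.45 × 1.48 × 0.89 = 0.5927
  σ(Item 1,Item 3) = 0.29 × 1.48 × 1.70 = 0.7296
  σ(Item 2,Item 3) = 0.66 × 0.89 × 1.70 = 0.9986
σ²_T = Σσ²ᵢ + 2·Σσ_ij = 5.8725 + 2 × 2.3209 = 10.5143
α = (3/2)·(1 − 5.8725/10.5143) = 0.662

α = 0.662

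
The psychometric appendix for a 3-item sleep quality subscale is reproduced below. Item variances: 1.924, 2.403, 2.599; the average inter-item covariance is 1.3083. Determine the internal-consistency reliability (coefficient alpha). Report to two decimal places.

coefficient alpha = 0.80

sum of item variances = 1.924 + 2.403 + 2.599 = 6.926
Sum of the 3 distinct covariances = 3 × 1.3083 = 3.9249
total variance = sum of item variances + 2·Σcov = 6.926 + 2 × 3.9249 = 14.7758
α = (3/2)·(1 − 6.926/14.7758) = 0.80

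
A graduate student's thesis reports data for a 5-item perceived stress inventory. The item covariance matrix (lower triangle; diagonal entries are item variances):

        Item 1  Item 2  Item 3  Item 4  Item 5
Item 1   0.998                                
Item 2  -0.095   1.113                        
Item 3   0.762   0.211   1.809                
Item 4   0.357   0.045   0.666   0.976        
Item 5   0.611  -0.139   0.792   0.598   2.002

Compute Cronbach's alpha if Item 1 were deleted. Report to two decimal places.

Remaining items: Item 2, Item 3, Item 4, Item 5 (k = 4).
sum of item variances = 1.113 + 1.809 + 0.976 + 2.002 = 5.900
Var(T) = 5.900 + 2 × 2.173 = 10.246
α (item deleted) = (4/3)·(1 − 5.900/10.246) = 0.57

α = 0.57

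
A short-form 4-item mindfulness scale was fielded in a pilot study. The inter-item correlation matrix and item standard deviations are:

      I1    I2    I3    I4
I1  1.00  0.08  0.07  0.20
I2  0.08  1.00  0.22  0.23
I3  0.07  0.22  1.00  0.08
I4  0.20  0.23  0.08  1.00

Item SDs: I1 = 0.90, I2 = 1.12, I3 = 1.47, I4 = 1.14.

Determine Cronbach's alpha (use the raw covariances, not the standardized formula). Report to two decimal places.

α = 0.40

Σσ²ᵢ = 0.90² + 1.12² + 1.47² + 1.14² = 5.5249
Covariances σ_ij = r_ij · s_i · s_j:
  σ(I1,I2) = 0.08 × 0.90 × 1.12 = 0.0806
  σ(I1,I3) = 0.07 × 0.90 × 1.47 = 0.0926
  σ(I1,I4) = 0.20 × 0.90 × 1.14 = 0.2052
  σ(I2,I3) = 0.22 × 1.12 × 1.47 = 0.3622
  σ(I2,I4) = 0.23 × 1.12 × 1.14 = 0.2937
  σ(I3,I4) = 0.08 × 1.47 × 1.14 = 0.1341
σ²_T = Σσ²ᵢ + 2·Σσ_ij = 5.5249 + 2 × 1.1684 = 7.8617
α = (4/3)·(1 − 5.5249/7.8617) = 0.40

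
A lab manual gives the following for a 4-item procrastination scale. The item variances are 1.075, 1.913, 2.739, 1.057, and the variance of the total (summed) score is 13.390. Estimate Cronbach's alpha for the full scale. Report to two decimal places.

Σσᵢ² = 1.075 + 1.913 + 2.739 + 1.057 = 6.784
α = (k/(k−1))·(1 − Σσᵢ²/Var(T)) = (4/3)·(1 − 6.784/13.390) = 0.66

α = 0.66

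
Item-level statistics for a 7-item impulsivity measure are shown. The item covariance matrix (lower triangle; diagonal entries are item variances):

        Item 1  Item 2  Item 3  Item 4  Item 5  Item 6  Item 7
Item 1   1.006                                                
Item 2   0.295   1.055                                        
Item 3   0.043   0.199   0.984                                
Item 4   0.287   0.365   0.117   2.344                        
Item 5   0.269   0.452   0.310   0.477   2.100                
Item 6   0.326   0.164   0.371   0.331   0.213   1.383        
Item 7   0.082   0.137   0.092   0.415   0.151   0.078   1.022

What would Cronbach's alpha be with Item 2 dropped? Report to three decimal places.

Remaining items: Item 1, Item 3, Item 4, Item 5, Item 6, Item 7 (k = 6).
sum of item variances = 1.006 + 0.984 + 2.344 + 2.100 + 1.383 + 1.022 = 8.839
σ²_T = 8.839 + 2 × 3.562 = 15.963
α (item deleted) = (6/5)·(1 − 8.839/15.963) = 0.536

Cronbach's alpha = 0.536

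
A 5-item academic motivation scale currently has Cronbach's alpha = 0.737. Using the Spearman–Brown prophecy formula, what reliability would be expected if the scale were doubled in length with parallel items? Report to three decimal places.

predicted reliability = 0.849

Length factor m = 2
α' = m·α / (1 + (m−1)·α)
   = 2 × 0.737 / (1 + (2 − 1) × 0.737)
   = 1.4740 / 1.7370 = 0.849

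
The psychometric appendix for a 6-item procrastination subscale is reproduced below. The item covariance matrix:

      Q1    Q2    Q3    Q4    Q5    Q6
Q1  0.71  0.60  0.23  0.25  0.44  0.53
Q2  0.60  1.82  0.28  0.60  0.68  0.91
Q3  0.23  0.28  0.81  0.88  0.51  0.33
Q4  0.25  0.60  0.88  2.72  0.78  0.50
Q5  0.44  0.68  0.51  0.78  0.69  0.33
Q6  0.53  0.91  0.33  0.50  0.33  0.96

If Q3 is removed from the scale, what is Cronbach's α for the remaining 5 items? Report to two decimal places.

Remaining items: Q1, Q2, Q4, Q5, Q6 (k = 5).
sum of item variances = 0.71 + 1.82 + 2.72 + 0.69 + 0.96 = 6.90
σ²_total = 6.90 + 2 × 5.62 = 18.14
α (item deleted) = (5/4)·(1 − 6.90/18.14) = 0.77

Cronbach's α = 0.77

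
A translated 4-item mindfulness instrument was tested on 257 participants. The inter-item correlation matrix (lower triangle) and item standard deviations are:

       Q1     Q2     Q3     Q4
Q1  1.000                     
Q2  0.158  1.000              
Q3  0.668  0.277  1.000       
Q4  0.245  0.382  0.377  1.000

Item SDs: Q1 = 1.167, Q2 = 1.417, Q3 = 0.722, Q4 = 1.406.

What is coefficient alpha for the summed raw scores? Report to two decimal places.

α = 0.63

Σσ²ᵢ = 1.167² + 1.417² + 0.722² + 1.406² = 5.8679
Covariances σ_ij = r_ij · s_i · s_j:
  σ(Q1,Q2) = 0.158 × 1.167 × 1.417 = 0.2613
  σ(Q1,Q3) = 0.668 × 1.167 × 0.722 = 0.5628
  σ(Q1,Q4) = 0.245 × 1.167 × 1.406 = 0.4020
  σ(Q2,Q3) = 0.277 × 1.417 × 0.722 = 0.2834
  σ(Q2,Q4) = 0.382 × 1.417 × 1.406 = 0.7611
  σ(Q3,Q4) = 0.377 × 0.722 × 1.406 = 0.3827
σ²_T = Σσ²ᵢ + 2·Σσ_ij = 5.8679 + 2 × 2.6533 = 11.1745
α = (4/3)·(1 − 5.8679/11.1745) = 0.63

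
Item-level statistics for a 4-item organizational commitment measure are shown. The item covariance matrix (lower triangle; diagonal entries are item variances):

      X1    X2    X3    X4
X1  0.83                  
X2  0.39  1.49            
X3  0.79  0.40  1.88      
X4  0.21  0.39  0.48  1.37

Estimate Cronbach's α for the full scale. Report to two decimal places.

Cronbach's α = 0.65

Σσᵢ² = 0.83 + 1.49 + 1.88 + 1.37 = 5.57
Sum of the distinct covariances = 2.66
total variance = 5.57 + 2 × 2.66 = 10.89
α = (k/(k−1))·(1 − Σσᵢ²/total variance) = (4/3)·(1 − 5.57/10.89) = 0.65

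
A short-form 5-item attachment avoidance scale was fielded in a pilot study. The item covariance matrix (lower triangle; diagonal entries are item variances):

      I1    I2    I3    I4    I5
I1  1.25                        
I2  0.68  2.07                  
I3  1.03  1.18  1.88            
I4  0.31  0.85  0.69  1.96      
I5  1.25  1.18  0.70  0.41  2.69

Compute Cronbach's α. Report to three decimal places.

Σσ²ᵢ = 1.25 + 2.07 + 1.88 + 1.96 + 2.69 = 9.85
Σ_{i<j} σ_ij = 8.28
σ²_total = 9.85 + 2 × 8.28 = 26.41
α = (k/(k−1))·(1 − Σσ²ᵢ/σ²_total) = (5/4)·(1 − 9.85/26.41) = 0.784

α = 0.784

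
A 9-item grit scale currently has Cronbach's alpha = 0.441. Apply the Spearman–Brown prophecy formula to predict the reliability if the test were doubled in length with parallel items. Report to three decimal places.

predicted reliability = 0.612

Length factor m = 2
α' = m·α / (1 + (m−1)·α)
   = 2 × 0.441 / (1 + (2 − 1) × 0.441)
   = 0.8820 / 1.4410 = 0.612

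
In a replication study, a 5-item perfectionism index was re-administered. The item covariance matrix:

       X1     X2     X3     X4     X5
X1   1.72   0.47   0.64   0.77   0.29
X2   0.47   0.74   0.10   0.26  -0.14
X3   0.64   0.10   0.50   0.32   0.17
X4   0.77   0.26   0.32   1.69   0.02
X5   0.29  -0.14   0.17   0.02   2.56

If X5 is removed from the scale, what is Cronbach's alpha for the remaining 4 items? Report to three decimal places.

Remaining items: X1, X2, X3, X4 (k = 4).
Σσ²ᵢ = 1.72 + 0.74 + 0.50 + 1.69 = 4.65
σ²_total = 4.65 + 2 × 2.56 = 9.77
α (item deleted) = (4/3)·(1 − 4.65/9.77) = 0.699

Cronbach's alpha = 0.699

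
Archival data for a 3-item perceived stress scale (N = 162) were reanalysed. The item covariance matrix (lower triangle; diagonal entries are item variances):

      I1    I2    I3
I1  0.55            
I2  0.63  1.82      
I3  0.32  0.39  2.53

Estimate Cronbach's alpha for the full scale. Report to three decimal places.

Cronbach's alpha = 0.530

Σσ²ᵢ = 0.55 + 1.82 + 2.53 = 4.90
Σ_{i<j} σ_ij = 1.34
Var(T) = 4.90 + 2 × 1.34 = 7.58
α = (k/(k−1))·(1 − Σσ²ᵢ/Var(T)) = (3/2)·(1 − 4.90/7.58) = 0.530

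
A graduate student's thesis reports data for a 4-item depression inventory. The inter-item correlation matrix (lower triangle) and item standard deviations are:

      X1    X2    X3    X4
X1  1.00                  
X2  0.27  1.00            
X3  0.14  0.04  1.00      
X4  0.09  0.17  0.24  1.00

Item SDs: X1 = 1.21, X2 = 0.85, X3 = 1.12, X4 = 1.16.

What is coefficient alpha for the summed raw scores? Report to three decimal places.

Σσ²ᵢ = 1.21² + 0.85² + 1.12² + 1.16² = 4.7866
Covariances σ_ij = r_ij · s_i · s_j:
  σ(X1,X2) = 0.27 × 1.21 × 0.85 = 0.2777
  σ(X1,X3) = 0.14 × 1.21 × 1.12 = 0.1897
  σ(X1,X4) = 0.09 × 1.21 × 1.16 = 0.1263
  σ(X2,X3) = 0.04 × 0.85 × 1.12 = 0.0381
  σ(X2,X4) = 0.17 × 0.85 × 1.16 = 0.1676
  σ(X3,X4) = 0.24 × 1.12 × 1.16 = 0.3118
σ²_T = Σσ²ᵢ + 2·Σσ_ij = 4.7866 + 2 × 1.1112 = 7.0090
α = (4/3)·(1 − 4.7866/7.0090) = 0.423

coefficient alpha = 0.423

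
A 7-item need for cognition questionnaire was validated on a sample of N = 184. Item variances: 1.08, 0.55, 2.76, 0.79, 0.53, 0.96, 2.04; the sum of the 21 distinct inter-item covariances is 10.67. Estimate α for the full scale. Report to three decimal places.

α = 0.829

Σσ²ᵢ = 1.08 + 0.55 + 2.76 + 0.79 + 0.53 + 0.96 + 2.04 = 8.71
Sum of distinct covariances = 10.67
σ²_T = Σσ²ᵢ + 2·Σcov = 8.71 + 2 × 10.67 = 30.05
α = (7/6)·(1 − 8.71/30.05) = 0.829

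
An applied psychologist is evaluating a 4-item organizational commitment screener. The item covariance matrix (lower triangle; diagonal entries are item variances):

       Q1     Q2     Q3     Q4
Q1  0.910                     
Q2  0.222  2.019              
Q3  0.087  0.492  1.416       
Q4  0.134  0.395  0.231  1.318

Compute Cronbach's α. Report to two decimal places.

sum of item variances = 0.910 + 2.019 + 1.416 + 1.318 = 5.663
Σ_{i<j} σ_ij = 1.561
σ²_total = 5.663 + 2 × 1.561 = 8.785
α = (k/(k−1))·(1 − sum of item variances/σ²_total) = (4/3)·(1 − 5.663/8.785) = 0.47

Cronbach's α = 0.47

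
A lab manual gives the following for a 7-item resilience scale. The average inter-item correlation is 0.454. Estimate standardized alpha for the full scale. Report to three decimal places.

Standardized α = k·r̄ / (1 + (k−1)·r̄) = 7 × 0.454 / (1 + 6 × 0.454)
  = 3.1780 / 3.7240 = 0.853

α = 0.853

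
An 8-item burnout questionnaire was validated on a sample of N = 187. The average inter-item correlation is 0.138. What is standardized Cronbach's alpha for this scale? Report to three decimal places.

standardized Cronbach's alpha = 0.562

Standardized α = k·r̄ / (1 + (k−1)·r̄) = 8 × 0.138 / (1 + 7 × 0.138)
  = 1.1040 / 1.9660 = 0.562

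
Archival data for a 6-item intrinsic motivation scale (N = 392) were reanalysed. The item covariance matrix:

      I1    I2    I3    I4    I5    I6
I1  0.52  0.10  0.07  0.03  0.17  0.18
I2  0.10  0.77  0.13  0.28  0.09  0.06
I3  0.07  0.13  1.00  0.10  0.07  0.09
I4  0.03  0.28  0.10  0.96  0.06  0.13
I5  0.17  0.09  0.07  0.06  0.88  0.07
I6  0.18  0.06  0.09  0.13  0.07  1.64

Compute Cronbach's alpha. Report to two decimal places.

Cronbach's alpha = 0.43

ΣVar(i) = 0.52 + 0.77 + 1.00 + 0.96 + 0.88 + 1.64 = 5.77
Sum of the distinct covariances = 1.63
σ²_total = 5.77 + 2 × 1.63 = 9.03
α = (k/(k−1))·(1 − ΣVar(i)/σ²_total) = (6/5)·(1 − 5.77/9.03) = 0.43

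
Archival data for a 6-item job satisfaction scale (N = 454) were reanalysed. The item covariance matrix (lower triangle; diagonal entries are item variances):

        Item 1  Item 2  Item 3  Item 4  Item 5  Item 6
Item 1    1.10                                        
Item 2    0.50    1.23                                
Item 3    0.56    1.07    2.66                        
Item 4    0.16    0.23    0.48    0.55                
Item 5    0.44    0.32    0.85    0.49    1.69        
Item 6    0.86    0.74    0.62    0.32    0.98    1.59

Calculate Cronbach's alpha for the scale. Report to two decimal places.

α = 0.79

sum of item variances = 1.10 + 1.23 + 2.66 + 0.55 + 1.69 + 1.59 = 8.82
Sum of off-diagonal covariances = 8.62
σ²_total = 8.82 + 2 × 8.62 = 26.06
α = (k/(k−1))·(1 − sum of item variances/σ²_total) = (6/5)·(1 − 8.82/26.06) = 0.79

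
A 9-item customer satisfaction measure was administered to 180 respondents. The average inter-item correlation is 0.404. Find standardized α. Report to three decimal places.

Standardized α = k·r̄ / (1 + (k−1)·r̄) = 9 × 0.404 / (1 + 8 × 0.404)
  = 3.6360 / 4.2320 = 0.859

standardized α = 0.859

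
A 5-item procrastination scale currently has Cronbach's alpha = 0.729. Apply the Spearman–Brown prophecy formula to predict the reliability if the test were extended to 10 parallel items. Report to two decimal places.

Length factor m = 10/5 = 2.0000
α' = m·α / (1 + (m−1)·α)
   = 10/5 × 0.729 / (1 + (10/5 − 1) × 0.729)
   = 1.4580 / 1.7290 = 0.84

predicted reliability = 0.84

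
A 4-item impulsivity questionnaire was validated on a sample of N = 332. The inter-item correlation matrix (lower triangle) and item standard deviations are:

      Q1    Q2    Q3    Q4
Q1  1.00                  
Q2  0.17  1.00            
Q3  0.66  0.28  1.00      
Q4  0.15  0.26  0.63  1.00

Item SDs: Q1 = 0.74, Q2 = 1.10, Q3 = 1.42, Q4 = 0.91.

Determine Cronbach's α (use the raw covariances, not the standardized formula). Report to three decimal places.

Cronbach's α = 0.687

Σσ²ᵢ = 0.74² + 1.10² + 1.42² + 0.91² = 4.6021
Covariances σ_ij = r_ij · s_i · s_j:
  σ(Q1,Q2) = 0.17 × 0.74 × 1.10 = 0.1384
  σ(Q1,Q3) = 0.66 × 0.74 × 1.42 = 0.6935
  σ(Q1,Q4) = 0.15 × 0.74 × 0.91 = 0.1010
  σ(Q2,Q3) = 0.28 × 1.10 × 1.42 = 0.4374
  σ(Q2,Q4) = 0.26 × 1.10 × 0.91 = 0.2603
  σ(Q3,Q4) = 0.63 × 1.42 × 0.91 = 0.8141
σ²_T = Σσ²ᵢ + 2·Σσ_ij = 4.6021 + 2 × 2.4447 = 9.4915
α = (4/3)·(1 − 4.6021/9.4915) = 0.687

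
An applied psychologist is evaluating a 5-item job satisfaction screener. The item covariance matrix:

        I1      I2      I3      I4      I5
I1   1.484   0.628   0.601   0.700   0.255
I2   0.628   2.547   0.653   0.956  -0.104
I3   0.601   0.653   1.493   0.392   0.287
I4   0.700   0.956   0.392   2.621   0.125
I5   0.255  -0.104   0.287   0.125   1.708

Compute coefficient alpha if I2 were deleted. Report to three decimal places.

Remaining items: I1, I3, I4, I5 (k = 4).
sum of item variances = 1.484 + 1.493 + 2.621 + 1.708 = 7.306
Var(T) = 7.306 + 2 × 2.360 = 12.026
α (item deleted) = (4/3)·(1 − 7.306/12.026) = 0.523

α = 0.523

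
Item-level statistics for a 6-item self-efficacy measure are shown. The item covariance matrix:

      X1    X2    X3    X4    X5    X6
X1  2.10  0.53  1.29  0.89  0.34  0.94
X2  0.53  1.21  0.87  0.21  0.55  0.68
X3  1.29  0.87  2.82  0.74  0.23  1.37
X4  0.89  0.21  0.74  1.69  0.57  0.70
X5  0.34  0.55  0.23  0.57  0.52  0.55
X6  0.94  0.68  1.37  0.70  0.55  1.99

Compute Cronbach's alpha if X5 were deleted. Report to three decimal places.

Cronbach's alpha = 0.783

Remaining items: X1, X2, X3, X4, X6 (k = 5).
Σσ²ᵢ = 2.10 + 1.21 + 2.82 + 1.69 + 1.99 = 9.81
Var(T) = 9.81 + 2 × 8.22 = 26.25
α (item deleted) = (5/4)·(1 − 9.81/26.25) = 0.783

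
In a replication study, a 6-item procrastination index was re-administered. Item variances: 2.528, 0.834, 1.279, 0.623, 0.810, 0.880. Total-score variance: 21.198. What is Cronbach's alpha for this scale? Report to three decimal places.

Cronbach's alpha = 0.806

Σσ²ᵢ = 2.528 + 0.834 + 1.279 + 0.623 + 0.810 + 0.880 = 6.954
α = (k/(k−1))·(1 − Σσ²ᵢ/Var(T)) = (6/5)·(1 − 6.954/21.198) = 0.806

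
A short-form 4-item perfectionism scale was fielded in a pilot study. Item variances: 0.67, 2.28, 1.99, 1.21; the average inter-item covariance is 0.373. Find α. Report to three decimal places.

Σσ²ᵢ = 0.67 + 2.28 + 1.99 + 1.21 = 6.15
Sum of the 6 distinct covariances = 6 × 0.373 = 2.238
σ²_total = Σσ²ᵢ + 2·Σcov = 6.15 + 2 × 2.238 = 10.626
α = (4/3)·(1 − 6.15/10.626) = 0.562

α = 0.562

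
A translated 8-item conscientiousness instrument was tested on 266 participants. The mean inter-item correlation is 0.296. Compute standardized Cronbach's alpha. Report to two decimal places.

α = 0.77

Standardized α = k·r̄ / (1 + (k−1)·r̄) = 8 × 0.296 / (1 + 7 × 0.296)
  = 2.3680 / 3.0720 = 0.77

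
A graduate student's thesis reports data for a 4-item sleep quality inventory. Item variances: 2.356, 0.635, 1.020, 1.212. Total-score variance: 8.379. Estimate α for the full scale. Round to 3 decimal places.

Σσᵢ² = 2.356 + 0.635 + 1.020 + 1.212 = 5.223
α = (k/(k−1))·(1 − Σσᵢ²/σ²_total) = (4/3)·(1 − 5.223/8.379) = 0.502

α = 0.502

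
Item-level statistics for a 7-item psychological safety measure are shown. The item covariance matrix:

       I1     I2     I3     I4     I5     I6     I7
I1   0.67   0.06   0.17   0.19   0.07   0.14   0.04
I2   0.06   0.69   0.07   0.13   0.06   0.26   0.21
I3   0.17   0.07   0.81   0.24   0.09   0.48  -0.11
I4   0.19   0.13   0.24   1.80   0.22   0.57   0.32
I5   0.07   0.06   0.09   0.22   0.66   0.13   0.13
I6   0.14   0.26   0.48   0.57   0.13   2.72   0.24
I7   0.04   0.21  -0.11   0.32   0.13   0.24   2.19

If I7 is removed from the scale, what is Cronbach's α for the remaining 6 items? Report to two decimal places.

Remaining items: I1, I2, I3, I4, I5, I6 (k = 6).
ΣVar(i) = 0.67 + 0.69 + 0.81 + 1.80 + 0.66 + 2.72 = 7.35
σ²_T = 7.35 + 2 × 2.88 = 13.11
α (item deleted) = (6/5)·(1 − 7.35/13.11) = 0.53

Cronbach's α = 0.53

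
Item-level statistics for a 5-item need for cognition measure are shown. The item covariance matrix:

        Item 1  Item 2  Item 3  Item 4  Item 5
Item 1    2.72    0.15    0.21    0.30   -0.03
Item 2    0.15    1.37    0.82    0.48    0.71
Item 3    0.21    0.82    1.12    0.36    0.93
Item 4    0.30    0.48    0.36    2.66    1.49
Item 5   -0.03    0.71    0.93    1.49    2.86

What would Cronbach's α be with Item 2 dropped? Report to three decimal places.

Cronbach's α = 0.547

Remaining items: Item 1, Item 3, Item 4, Item 5 (k = 4).
Σσ²ᵢ = 2.72 + 1.12 + 2.66 + 2.86 = 9.36
total variance = 9.36 + 2 × 3.26 = 15.88
α (item deleted) = (4/3)·(1 − 9.36/15.88) = 0.547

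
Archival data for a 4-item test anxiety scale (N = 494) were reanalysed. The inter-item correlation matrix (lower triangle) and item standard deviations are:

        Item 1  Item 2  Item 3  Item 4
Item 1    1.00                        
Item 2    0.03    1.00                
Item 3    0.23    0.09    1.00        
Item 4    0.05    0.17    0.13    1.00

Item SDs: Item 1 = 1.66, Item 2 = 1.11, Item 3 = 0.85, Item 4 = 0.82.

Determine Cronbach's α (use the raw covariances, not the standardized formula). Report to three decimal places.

Cronbach's α = 0.299

Σσ²ᵢ = 1.66² + 1.11² + 0.85² + 0.82² = 5.3826
Covariances σ_ij = r_ij · s_i · s_j:
  σ(Item 1,Item 2) = 0.03 × 1.66 × 1.11 = 0.0553
  σ(Item 1,Item 3) = 0.23 × 1.66 × 0.85 = 0.3245
  σ(Item 1,Item 4) = 0.05 × 1.66 × 0.82 = 0.0681
  σ(Item 2,Item 3) = 0.09 × 1.11 × 0.85 = 0.0849
  σ(Item 2,Item 4) = 0.17 × 1.11 × 0.82 = 0.1547
  σ(Item 3,Item 4) = 0.13 × 0.85 × 0.82 = 0.0906
σ²_T = Σσ²ᵢ + 2·Σσ_ij = 5.3826 + 2 × 0.7781 = 6.9388
α = (4/3)·(1 − 5.3826/6.9388) = 0.299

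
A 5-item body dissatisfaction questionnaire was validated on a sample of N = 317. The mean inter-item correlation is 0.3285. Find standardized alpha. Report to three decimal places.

Standardized α = k·r̄ / (1 + (k−1)·r̄) = 5 × 0.3285 / (1 + 4 × 0.3285)
  = 1.6425 / 2.3140 = 0.710

standardized alpha = 0.710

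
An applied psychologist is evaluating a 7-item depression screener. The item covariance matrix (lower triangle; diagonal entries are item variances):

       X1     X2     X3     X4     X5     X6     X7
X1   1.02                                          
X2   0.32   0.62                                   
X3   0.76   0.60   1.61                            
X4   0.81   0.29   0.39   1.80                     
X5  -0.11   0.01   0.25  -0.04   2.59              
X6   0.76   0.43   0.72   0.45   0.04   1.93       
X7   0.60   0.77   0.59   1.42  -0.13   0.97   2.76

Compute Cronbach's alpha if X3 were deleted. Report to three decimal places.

Remaining items: X1, X2, X4, X5, X6, X7 (k = 6).
Σσᵢ² = 1.02 + 0.62 + 1.80 + 2.59 + 1.93 + 2.76 = 10.72
Var(T) = 10.72 + 2 × 6.59 = 23.90
α (item deleted) = (6/5)·(1 − 10.72/23.90) = 0.662

α = 0.662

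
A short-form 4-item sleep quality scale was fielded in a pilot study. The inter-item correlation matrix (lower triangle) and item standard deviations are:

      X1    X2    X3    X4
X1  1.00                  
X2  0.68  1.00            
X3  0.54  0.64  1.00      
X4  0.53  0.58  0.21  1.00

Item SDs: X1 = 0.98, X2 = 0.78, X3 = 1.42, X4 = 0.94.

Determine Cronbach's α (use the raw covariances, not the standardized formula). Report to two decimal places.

Σσ²ᵢ = 0.98² + 0.78² + 1.42² + 0.94² = 4.4688
Covariances σ_ij = r_ij · s_i · s_j:
  σ(X1,X2) = 0.68 × 0.98 × 0.78 = 0.5198
  σ(X1,X3) = 0.54 × 0.98 × 1.42 = 0.7515
  σ(X1,X4) = 0.53 × 0.98 × 0.94 = 0.4882
  σ(X2,X3) = 0.64 × 0.78 × 1.42 = 0.7089
  σ(X2,X4) = 0.58 × 0.78 × 0.94 = 0.4253
  σ(X3,X4) = 0.21 × 1.42 × 0.94 = 0.2803
σ²_T = Σσ²ᵢ + 2·Σσ_ij = 4.4688 + 2 × 3.1740 = 10.8168
α = (4/3)·(1 − 4.4688/10.8168) = 0.78

α = 0.78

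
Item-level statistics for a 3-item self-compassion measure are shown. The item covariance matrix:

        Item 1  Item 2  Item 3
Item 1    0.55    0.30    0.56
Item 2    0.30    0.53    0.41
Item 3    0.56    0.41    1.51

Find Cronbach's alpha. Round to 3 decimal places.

Σσᵢ² = 0.55 + 0.53 + 1.51 = 2.59
Σ_{i<j} σ_ij = 1.27
Var(T) = 2.59 + 2 × 1.27 = 5.13
α = (k/(k−1))·(1 − Σσᵢ²/Var(T)) = (3/2)·(1 − 2.59/5.13) = 0.743

α = 0.743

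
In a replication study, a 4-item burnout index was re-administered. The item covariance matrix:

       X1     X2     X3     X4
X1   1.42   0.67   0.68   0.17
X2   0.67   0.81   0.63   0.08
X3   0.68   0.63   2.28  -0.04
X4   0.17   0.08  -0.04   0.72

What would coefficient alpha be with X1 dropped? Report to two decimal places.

Remaining items: X2, X3, X4 (k = 3).
Σσᵢ² = 0.81 + 2.28 + 0.72 = 3.81
total variance = 3.81 + 2 × 0.67 = 5.15
α (item deleted) = (3/2)·(1 − 3.81/5.15) = 0.39

coefficient alpha = 0.39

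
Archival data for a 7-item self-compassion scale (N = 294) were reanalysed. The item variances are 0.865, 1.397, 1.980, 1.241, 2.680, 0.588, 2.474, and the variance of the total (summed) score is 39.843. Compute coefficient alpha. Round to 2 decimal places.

coefficient alpha = 0.84

Σσ²ᵢ = 0.865 + 1.397 + 1.980 + 1.241 + 2.680 + 0.588 + 2.474 = 11.225
α = (k/(k−1))·(1 − Σσ²ᵢ/σ²_T) = (7/6)·(1 − 11.225/39.843) = 0.84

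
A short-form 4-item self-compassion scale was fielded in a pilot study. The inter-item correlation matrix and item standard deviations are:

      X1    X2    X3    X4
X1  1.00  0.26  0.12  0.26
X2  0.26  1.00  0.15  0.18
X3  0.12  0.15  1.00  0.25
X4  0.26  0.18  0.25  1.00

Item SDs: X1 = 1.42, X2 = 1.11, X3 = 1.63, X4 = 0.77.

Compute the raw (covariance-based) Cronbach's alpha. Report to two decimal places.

α = 0.46

Σσ²ᵢ = 1.42² + 1.11² + 1.63² + 0.77² = 6.4983
Covariances σ_ij = r_ij · s_i · s_j:
  σ(X1,X2) = 0.26 × 1.42 × 1.11 = 0.4098
  σ(X1,X3) = 0.12 × 1.42 × 1.63 = 0.2778
  σ(X1,X4) = 0.26 × 1.42 × 0.77 = 0.2843
  σ(X2,X3) = 0.15 × 1.11 × 1.63 = 0.2714
  σ(X2,X4) = 0.18 × 1.11 × 0.77 = 0.1538
  σ(X3,X4) = 0.25 × 1.63 × 0.77 = 0.3138
σ²_T = Σσ²ᵢ + 2·Σσ_ij = 6.4983 + 2 × 1.7109 = 9.9201
α = (4/3)·(1 − 6.4983/9.9201) = 0.46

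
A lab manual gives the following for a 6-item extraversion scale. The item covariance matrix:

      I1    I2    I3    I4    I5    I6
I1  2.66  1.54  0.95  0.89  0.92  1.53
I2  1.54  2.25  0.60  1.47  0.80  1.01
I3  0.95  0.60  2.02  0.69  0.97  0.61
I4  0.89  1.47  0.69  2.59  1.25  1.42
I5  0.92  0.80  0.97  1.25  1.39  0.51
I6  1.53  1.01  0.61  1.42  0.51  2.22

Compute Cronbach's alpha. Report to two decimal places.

Σσ²ᵢ = 2.66 + 2.25 + 2.02 + 2.59 + 1.39 + 2.22 = 13.13
Sum of off-diagonal covariances = 15.16
σ²_T = 13.13 + 2 × 15.16 = 43.45
α = (k/(k−1))·(1 − Σσ²ᵢ/σ²_T) = (6/5)·(1 − 13.13/43.45) = 0.84

Cronbach's alpha = 0.84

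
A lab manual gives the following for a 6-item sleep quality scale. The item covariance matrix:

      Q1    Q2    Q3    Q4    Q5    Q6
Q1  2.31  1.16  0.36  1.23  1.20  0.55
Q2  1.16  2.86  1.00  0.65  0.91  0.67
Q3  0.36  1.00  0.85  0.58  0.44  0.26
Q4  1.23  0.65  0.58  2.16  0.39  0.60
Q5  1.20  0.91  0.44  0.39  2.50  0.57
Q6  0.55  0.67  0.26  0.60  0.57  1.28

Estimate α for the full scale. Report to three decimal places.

α = 0.766

Σσ²ᵢ = 2.31 + 2.86 + 0.85 + 2.16 + 2.50 + 1.28 = 11.96
Σ_{i<j} σ_ij = 10.57
Var(T) = 11.96 + 2 × 10.57 = 33.10
α = (k/(k−1))·(1 − Σσ²ᵢ/Var(T)) = (6/5)·(1 − 11.96/33.10) = 0.766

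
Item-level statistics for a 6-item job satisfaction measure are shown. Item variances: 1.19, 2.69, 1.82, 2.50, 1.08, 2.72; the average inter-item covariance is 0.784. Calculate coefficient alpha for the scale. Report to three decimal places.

coefficient alpha = 0.795

Σσ²ᵢ = 1.19 + 2.69 + 1.82 + 2.50 + 1.08 + 2.72 = 12.00
Sum of the 15 distinct covariances = 15 × 0.784 = 11.760
σ²_total = Σσ²ᵢ + 2·Σcov = 12.00 + 2 × 11.760 = 35.520
α = (6/5)·(1 − 12.00/35.520) = 0.795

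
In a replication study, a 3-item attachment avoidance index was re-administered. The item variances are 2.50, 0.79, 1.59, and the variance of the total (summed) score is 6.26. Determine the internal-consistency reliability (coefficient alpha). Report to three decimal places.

α = 0.331

Σσ²ᵢ = 2.50 + 0.79 + 1.59 = 4.88
α = (k/(k−1))·(1 − Σσ²ᵢ/σ²_T) = (3/2)·(1 − 4.88/6.26) = 0.331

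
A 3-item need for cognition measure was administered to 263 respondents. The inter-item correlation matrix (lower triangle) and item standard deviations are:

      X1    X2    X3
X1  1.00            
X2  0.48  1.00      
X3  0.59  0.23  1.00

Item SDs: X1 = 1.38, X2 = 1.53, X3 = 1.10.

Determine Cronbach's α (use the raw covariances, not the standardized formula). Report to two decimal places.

Cronbach's α = 0.69

Σσ²ᵢ = 1.38² + 1.53² + 1.10² = 5.4553
Covariances σ_ij = r_ij · s_i · s_j:
  σ(X1,X2) = 0.48 × 1.38 × 1.53 = 1.0135
  σ(X1,X3) = 0.59 × 1.38 × 1.10 = 0.8956
  σ(X2,X3) = 0.23 × 1.53 × 1.10 = 0.3871
σ²_T = Σσ²ᵢ + 2·Σσ_ij = 5.4553 + 2 × 2.2962 = 10.0477
α = (3/2)·(1 − 5.4553/10.0477) = 0.69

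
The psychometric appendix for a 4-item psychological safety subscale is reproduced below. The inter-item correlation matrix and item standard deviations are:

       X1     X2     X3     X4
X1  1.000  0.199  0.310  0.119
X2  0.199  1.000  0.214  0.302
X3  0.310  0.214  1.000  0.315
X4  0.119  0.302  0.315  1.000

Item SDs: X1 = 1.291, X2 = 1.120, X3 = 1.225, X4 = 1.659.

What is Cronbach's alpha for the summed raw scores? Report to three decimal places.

Cronbach's alpha = 0.551

Σσ²ᵢ = 1.291² + 1.120² + 1.225² + 1.659² = 7.1740
Covariances σ_ij = r_ij · s_i · s_j:
  σ(X1,X2) = 0.199 × 1.291 × 1.120 = 0.2877
  σ(X1,X3) = 0.310 × 1.291 × 1.225 = 0.4903
  σ(X1,X4) = 0.119 × 1.291 × 1.659 = 0.2549
  σ(X2,X3) = 0.214 × 1.120 × 1.225 = 0.2936
  σ(X2,X4) = 0.302 × 1.120 × 1.659 = 0.5611
  σ(X3,X4) = 0.315 × 1.225 × 1.659 = 0.6402
σ²_T = Σσ²ᵢ + 2·Σσ_ij = 7.1740 + 2 × 2.5278 = 12.2296
α = (4/3)·(1 − 7.1740/12.2296) = 0.551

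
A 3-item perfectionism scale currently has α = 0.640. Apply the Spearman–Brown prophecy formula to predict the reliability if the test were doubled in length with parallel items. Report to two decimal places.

predicted reliability = 0.78

Length factor m = 2
α' = m·α / (1 + (m−1)·α)
   = 2 × 0.640 / (1 + (2 − 1) × 0.640)
   = 1.2800 / 1.6400 = 0.78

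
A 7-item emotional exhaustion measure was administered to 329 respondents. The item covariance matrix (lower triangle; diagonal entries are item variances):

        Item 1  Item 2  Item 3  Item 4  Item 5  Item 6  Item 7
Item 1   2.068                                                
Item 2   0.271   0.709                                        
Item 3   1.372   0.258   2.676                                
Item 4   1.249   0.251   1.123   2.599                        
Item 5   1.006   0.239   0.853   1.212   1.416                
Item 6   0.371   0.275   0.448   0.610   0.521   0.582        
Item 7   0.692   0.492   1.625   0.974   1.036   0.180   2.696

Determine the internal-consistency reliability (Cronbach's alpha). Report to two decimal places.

Cronbach's alpha = 0.82

Σσ²ᵢ = 2.068 + 0.709 + 2.676 + 2.599 + 1.416 + 0.582 + 2.696 = 12.746
Sum of the distinct covariances = 15.058
σ²_total = 12.746 + 2 × 15.058 = 42.862
α = (k/(k−1))·(1 − Σσ²ᵢ/σ²_total) = (7/6)·(1 − 12.746/42.862) = 0.82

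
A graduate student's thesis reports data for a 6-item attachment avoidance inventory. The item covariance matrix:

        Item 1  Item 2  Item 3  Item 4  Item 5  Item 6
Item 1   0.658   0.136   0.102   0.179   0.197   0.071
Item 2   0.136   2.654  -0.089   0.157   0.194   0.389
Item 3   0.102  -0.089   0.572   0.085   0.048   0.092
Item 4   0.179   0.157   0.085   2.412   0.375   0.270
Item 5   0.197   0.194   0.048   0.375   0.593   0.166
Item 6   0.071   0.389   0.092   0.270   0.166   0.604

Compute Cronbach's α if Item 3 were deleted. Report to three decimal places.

Remaining items: Item 1, Item 2, Item 4, Item 5, Item 6 (k = 5).
Σσᵢ² = 0.658 + 2.654 + 2.412 + 0.593 + 0.604 = 6.921
total variance = 6.921 + 2 × 2.134 = 11.189
α (item deleted) = (5/4)·(1 − 6.921/11.189) = 0.477

α = 0.477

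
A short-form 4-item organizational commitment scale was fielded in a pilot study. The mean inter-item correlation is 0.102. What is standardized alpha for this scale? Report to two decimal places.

standardized alpha = 0.31

Standardized α = k·r̄ / (1 + (k−1)·r̄) = 4 × 0.102 / (1 + 3 × 0.102)
  = 0.4080 / 1.3060 = 0.31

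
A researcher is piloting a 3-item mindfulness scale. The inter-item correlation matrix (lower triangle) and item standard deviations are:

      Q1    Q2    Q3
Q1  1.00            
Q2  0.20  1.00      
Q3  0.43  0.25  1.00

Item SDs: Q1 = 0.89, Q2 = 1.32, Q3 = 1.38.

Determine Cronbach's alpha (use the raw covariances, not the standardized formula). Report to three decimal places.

Σσ²ᵢ = 0.89² + 1.32² + 1.38² = 4.4389
Covariances σ_ij = r_ij · s_i · s_j:
  σ(Q1,Q2) = 0.20 × 0.89 × 1.32 = 0.2350
  σ(Q1,Q3) = 0.43 × 0.89 × 1.38 = 0.5281
  σ(Q2,Q3) = 0.25 × 1.32 × 1.38 = 0.4554
σ²_T = Σσ²ᵢ + 2·Σσ_ij = 4.4389 + 2 × 1.2185 = 6.8759
α = (3/2)·(1 − 4.4389/6.8759) = 0.532

α = 0.532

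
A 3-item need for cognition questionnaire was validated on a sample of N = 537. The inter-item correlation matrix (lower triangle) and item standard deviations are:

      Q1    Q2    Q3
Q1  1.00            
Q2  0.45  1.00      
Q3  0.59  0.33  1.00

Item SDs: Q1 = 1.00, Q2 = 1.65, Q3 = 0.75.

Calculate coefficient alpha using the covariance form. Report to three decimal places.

coefficient alpha = 0.640

Σσ²ᵢ = 1.00² + 1.65² + 0.75² = 4.2850
Covariances σ_ij = r_ij · s_i · s_j:
  σ(Q1,Q2) = 0.45 × 1.00 × 1.65 = 0.7425
  σ(Q1,Q3) = 0.59 × 1.00 × 0.75 = 0.4425
  σ(Q2,Q3) = 0.33 × 1.65 × 0.75 = 0.4084
σ²_T = Σσ²ᵢ + 2·Σσ_ij = 4.2850 + 2 × 1.5934 = 7.4718
α = (3/2)·(1 − 4.2850/7.4718) = 0.640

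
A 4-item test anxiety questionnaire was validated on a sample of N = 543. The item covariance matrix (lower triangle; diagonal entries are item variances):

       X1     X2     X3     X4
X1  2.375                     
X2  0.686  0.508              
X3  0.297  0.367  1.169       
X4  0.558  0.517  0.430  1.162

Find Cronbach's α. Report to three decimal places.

Cronbach's α = 0.697

ΣVar(i) = 2.375 + 0.508 + 1.169 + 1.162 = 5.214
Sum of the distinct covariances = 2.855
σ²_T = 5.214 + 2 × 2.855 = 10.924
α = (k/(k−1))·(1 − ΣVar(i)/σ²_T) = (4/3)·(1 − 5.214/10.924) = 0.697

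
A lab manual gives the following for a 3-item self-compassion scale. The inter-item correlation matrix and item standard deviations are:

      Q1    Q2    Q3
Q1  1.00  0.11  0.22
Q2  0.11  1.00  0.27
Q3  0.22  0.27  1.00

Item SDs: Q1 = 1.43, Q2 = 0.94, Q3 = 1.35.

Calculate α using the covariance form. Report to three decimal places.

α = 0.417

Σσ²ᵢ = 1.43² + 0.94² + 1.35² = 4.7510
Covariances σ_ij = r_ij · s_i · s_j:
  σ(Q1,Q2) = 0.11 × 1.43 × 0.94 = 0.1479
  σ(Q1,Q3) = 0.22 × 1.43 × 1.35 = 0.4247
  σ(Q2,Q3) = 0.27 × 0.94 × 1.35 = 0.3426
σ²_T = Σσ²ᵢ + 2·Σσ_ij = 4.7510 + 2 × 0.9152 = 6.5814
α = (3/2)·(1 − 4.7510/6.5814) = 0.417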